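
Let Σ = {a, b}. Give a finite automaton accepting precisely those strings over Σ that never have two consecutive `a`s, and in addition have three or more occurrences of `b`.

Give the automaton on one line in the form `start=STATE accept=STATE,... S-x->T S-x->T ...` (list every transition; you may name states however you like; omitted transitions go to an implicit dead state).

start=q0 accept=q7,q8 q0-a->q1 q0-b->q2 q1-a->q3 q1-b->q2 q2-a->q4 q2-b->q5 q3-a->q3 q3-b->q3 q4-a->q3 q4-b->q5 q5-a->q6 q5-b->q7 q6-a->q3 q6-b->q7 q7-a->q8 q7-b->q7 q8-a->q3 q8-b->q7

Build one automaton per condition and run them in lockstep. The first has 3 states tracking partial matches of the forbidden pattern `aa`; the second has 5 states tracking the count of `b`s, saturating at 4. A product state is a pair (one from each), accepting exactly when both do. Equivalent product states are then merged.
With 9 states:
        a   b  
>  q0   q1  q2 
   q1   q3  q2 
   q2   q4  q5 
   q3   q3  q3 
   q4   q3  q5 
   q5   q6  q7 
   q6   q3  q7 
 * q7   q8  q7 
 * q8   q3  q7 
(> = start, * = accepting)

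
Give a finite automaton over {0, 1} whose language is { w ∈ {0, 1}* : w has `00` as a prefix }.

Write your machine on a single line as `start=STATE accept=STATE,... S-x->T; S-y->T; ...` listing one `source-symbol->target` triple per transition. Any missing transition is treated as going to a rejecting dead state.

Check the first 2 symbols one by one: S0 through S1 record how many have matched `00` so far; any wrong symbol goes to the dead state S3. After all 2 match we enter the accepting sink S2.
With 4 states:
        0   1  
>  S0   S1  S3 
   S1   S2  S3 
 * S2   S2  S2 
   S3   S3  S3 
(> = start, * = accepting)

start=S0; accept=S2; S0-0->S1; S0-1->S3; S1-0->S2; S1-1->S3; S2-0->S2; S2-1->S2; S3-0->S3; S3-1->S3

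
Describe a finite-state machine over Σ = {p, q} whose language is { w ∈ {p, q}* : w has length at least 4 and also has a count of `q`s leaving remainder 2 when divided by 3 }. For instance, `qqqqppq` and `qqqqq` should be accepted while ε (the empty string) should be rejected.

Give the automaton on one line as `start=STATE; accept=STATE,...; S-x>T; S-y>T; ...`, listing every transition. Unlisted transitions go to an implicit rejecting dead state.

start=S0; accept=S8; S0-p>S1; S0-q>S2; S1-p>S3; S1-q>S4; S2-p>S4; S2-q>S5; S3-p>S3; S3-q>S6; S4-p>S6; S4-q>S7; S5-p>S7; S5-q>S3; S6-p>S6; S6-q>S8; S7-p>S8; S7-q>S3; S8-p>S8; S8-q>S3

Handle the two conditions separately and then intersect. The first has 6 states tracking the input length, saturating at 5; the second has 3 states tracking the count of `q`s modulo 3. A product state is a pair (one from each), accepting exactly when both do. Equivalent product states are then merged.
9 states suffice.
        p   q  
>  S0   S1  S2 
   S1   S3  S4 
   S2   S4  S5 
   S3   S3  S6 
   S4   S6  S7 
   S5   S7  S3 
   S6   S6  S8 
   S7   S8  S3 
 * S8   S8  S3 
(> = start, * = accepting)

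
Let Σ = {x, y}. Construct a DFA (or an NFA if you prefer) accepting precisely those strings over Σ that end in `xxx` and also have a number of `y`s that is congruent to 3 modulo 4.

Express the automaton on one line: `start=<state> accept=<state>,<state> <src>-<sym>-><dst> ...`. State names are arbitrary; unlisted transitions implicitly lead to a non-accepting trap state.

Handle the two conditions separately and then intersect. The first has 4 states tracking how much of the suffix `xxx` has currently been matched; the second has 4 states tracking the count of `y`s modulo 4. A product state is a pair (one from each), accepting exactly when both do. Minimizing collapses redundant product states.
With 7 states:
        x   y  
>  S0   S0  S1 
   S1   S1  S2 
   S2   S2  S3 
   S3   S4  S0 
   S4   S5  S0 
   S5   S6  S0 
 * S6   S6  S0 
(> = start, * = accepting)

start=S0 accept=S6 S0-x->S0 S0-y->S1 S1-x->S1 S1-y->S2 S2-x->S2 S2-y->S3 S3-x->S4 S3-y->S0 S4-x->S5 S4-y->S0 S5-x->S6 S5-y->S0 S6-x->S6 S6-y->S0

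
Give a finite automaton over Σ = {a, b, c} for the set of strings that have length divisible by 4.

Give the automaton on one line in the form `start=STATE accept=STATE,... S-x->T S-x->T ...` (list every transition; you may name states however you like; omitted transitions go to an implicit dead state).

Only the length mod 4 matters, so use a 4-cycle: from any state, every input symbol moves to the next state, wrapping s3 back to s0. Mark s0 accepting.
With 4 states:
        a   b   c  
>* s0   s1  s1  s1 
   s1   s2  s2  s2 
   s2   s3  s3  s3 
   s3   s0  s0  s0 
(> = start, * = accepting)

start=s0 accept=s0 s0-a->s1 s0-b->s1 s0-c->s1 s1-a->s2 s1-b->s2 s1-c->s2 s2-a->s3 s2-b->s3 s2-c->s3 s3-a->s0 s3-b->s0 s3-c->s0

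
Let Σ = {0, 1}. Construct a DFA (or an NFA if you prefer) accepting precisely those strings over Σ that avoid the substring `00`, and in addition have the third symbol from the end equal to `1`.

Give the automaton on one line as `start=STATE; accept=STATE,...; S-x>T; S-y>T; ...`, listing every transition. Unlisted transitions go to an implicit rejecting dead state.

start=s0; accept=s6,s7,s8; s0-0>s1; s0-1>s2; s1-0>s3; s1-1>s2; s2-0>s4; s2-1>s5; s3-0>s3; s3-1>s3; s4-0>s3; s4-1>s6; s5-0>s7; s5-1>s8; s6-0>s4; s6-1>s5; s7-0>s3; s7-1>s6; s8-0>s7; s8-1>s8

Handle the two conditions separately and then intersect. One (3 states) tracks partial matches of the forbidden pattern `00`; the other (15 states) tracks the last 3 symbols read. Each combined state is a pair, one component from each; accept when both components accept. After merging equivalent states the machine shrinks.
        0   1  
>  s0   s1  s2 
   s1   s3  s2 
   s2   s4  s5 
   s3   s3  s3 
   s4   s3  s6 
   s5   s7  s8 
 * s6   s4  s5 
 * s7   s3  s6 
 * s8   s7  s8 
(> = start, * = accepting)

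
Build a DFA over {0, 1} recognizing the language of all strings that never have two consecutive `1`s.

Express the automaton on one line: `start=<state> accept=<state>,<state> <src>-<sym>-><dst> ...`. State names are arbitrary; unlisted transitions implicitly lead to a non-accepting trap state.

Track partial matches of the forbidden pattern `11`. State q2 is a dead state reached once `11` has occurred; every other state accepts. q0 means no part of `11` is currently matched.
With 3 states:
        0   1  
>* q0   q0  q1 
 * q1   q0  q2 
   q2   q2  q2 
(> = start, * = accepting)

start=q0 accept=q0,q1 q0-0->q0 q0-1->q1 q1-0->q0 q1-1->q2 q2-0->q2 q2-1->q2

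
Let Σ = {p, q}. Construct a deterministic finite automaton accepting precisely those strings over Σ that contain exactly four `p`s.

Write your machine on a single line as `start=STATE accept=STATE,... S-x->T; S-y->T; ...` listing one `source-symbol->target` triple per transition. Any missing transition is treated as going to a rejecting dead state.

Only the number of `p`s matters, and only up to 5. Make a chain s0 → s1 → s2 → s3 → s4 → s5 advanced by each `p` (with s5 absorbing); every other symbol self-loops. The accepting set is {s4}.
6 states suffice.
        p   q  
>  s0   s1  s0 
   s1   s2  s1 
   s2   s3  s2 
   s3   s4  s3 
 * s4   s5  s4 
   s5   s5  s5 
(> = start, * = accepting)

start=s0; accept=s4; s0-p->s1; s0-q->s0; s1-p->s2; s1-q->s1; s2-p->s3; s2-q->s2; s3-p->s4; s3-q->s3; s4-p->s5; s4-q->s4; s5-p->s5; s5-q->s5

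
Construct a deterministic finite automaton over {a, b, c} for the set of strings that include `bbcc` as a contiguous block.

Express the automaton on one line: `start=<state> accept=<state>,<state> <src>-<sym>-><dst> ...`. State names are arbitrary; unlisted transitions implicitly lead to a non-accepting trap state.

States s0..s3 record the length of the longest prefix of `bbcc` that matches the current input suffix. Reaching s4 means `bbcc` has been seen, and we stay there forever. Accept from s4.
A 5-state machine:
        a   b   c  
>  s0   s0  s1  s0 
   s1   s0  s2  s0 
   s2   s0  s2  s3 
   s3   s0  s1  s4 
 * s4   s4  s4  s4 
(> = start, * = accepting)

start=s0 accept=s4 s0-a->s0 s0-b->s1 s0-c->s0 s1-a->s0 s1-b->s2 s1-c->s0 s2-a->s0 s2-b->s2 s2-c->s3 s3-a->s0 s3-b->s1 s3-c->s4 s4-a->s4 s4-b->s4 s4-c->s4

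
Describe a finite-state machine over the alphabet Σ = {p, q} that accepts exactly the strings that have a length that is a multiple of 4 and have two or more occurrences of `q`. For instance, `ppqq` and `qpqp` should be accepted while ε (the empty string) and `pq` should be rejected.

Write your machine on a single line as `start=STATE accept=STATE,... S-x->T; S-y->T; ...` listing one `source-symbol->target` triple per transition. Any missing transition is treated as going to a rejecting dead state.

start=s0; accept=s11,s12; s0-p->s1; s0-q->s2; s1-p->s3; s1-q->s4; s2-p->s4; s2-q->s5; s3-p->s6; s3-q->s7; s4-p->s7; s4-q->s8; s5-p->s8; s5-q->s9; s6-p->s0; s6-q->s10; s7-p->s10; s7-q->s11; s8-p->s11; s8-q->s12; s9-p->s12; s9-q->s12; s10-p->s2; s10-q->s13; s11-p->s13; s11-q->s14; s12-p->s14; s12-q->s14; s13-p->s5; s13-q->s15; s14-p->s15; s14-q->s15; s15-p->s9; s15-q->s9

Handle the two conditions separately and then intersect. One (4 states) tracks the input length modulo 4; the other (4 states) tracks the count of `q`s, saturating at 3. Each combined state is a pair, one component from each; accept when both components accept.
With 16 states:
          p    q  
>  s0     s1   s2 
   s1     s3   s4 
   s2     s4   s5 
   s3     s6   s7 
   s4     s7   s8 
   s5     s8   s9 
   s6     s0  s10 
   s7    s10  s11 
   s8    s11  s12 
   s9    s12  s12 
   s10    s2  s13 
 * s11   s13  s14 
 * s12   s14  s14 
   s13    s5  s15 
   s14   s15  s15 
   s15    s9   s9 
(> = start, * = accepting)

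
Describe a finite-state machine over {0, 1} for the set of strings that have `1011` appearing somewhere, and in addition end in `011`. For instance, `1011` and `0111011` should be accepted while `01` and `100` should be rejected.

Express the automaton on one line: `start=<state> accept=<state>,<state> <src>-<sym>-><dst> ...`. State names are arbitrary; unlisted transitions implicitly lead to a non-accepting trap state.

start=A accept=H A-0->B A-1->C B-0->B B-1->D C-0->E C-1->C D-0->E D-1->F E-0->B E-1->G F-0->E F-1->C G-0->E G-1->H H-0->I H-1->J I-0->I I-1->K J-0->I J-1->J K-0->I K-1->H

Handle the two conditions separately and then intersect. One (5 states) tracks whether and how much of `1011` has been seen; the other (4 states) tracks how much of the suffix `011` has currently been matched. Each combined state is a pair, one component from each; accept when both components accept.
       0  1 
>  A   B  C 
   B   B  D 
   C   E  C 
   D   E  F 
   E   B  G 
   F   E  C 
   G   E  H 
 * H   I  J 
   I   I  K 
   J   I  J 
   K   I  H 
(> = start, * = accepting)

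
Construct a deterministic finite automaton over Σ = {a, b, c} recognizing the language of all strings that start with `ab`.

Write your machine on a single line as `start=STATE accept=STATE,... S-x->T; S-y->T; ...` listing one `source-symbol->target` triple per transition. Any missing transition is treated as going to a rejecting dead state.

Check the first 2 symbols one by one: q0 through q1 record how many have matched `ab` so far; any wrong symbol goes to the dead state q3. After all 2 match we enter the accepting sink q2.
With 4 states:
        a   b   c  
>  q0   q1  q3  q3 
   q1   q3  q2  q3 
 * q2   q2  q2  q2 
   q3   q3  q3  q3 
(> = start, * = accepting)

start=q0; accept=q2; q0-a->q1; q0-b->q3; q0-c->q3; q1-a->q3; q1-b->q2; q1-c->q3; q2-a->q2; q2-b->q2; q2-c->q2; q3-a->q3; q3-b->q3; q3-c->q3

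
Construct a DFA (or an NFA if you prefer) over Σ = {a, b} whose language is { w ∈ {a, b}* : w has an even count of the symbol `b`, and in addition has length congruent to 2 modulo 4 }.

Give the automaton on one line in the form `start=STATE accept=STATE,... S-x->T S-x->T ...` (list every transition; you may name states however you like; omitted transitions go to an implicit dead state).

start=q0 accept=q3 q0-a->q1 q0-b->q2 q1-a->q3 q1-b->q4 q2-a->q4 q2-b->q3 q3-a->q5 q3-b->q6 q4-a->q6 q4-b->q5 q5-a->q0 q5-b->q7 q6-a->q7 q6-b->q0 q7-a->q2 q7-b->q1

Build one automaton per condition and run them in lockstep. One (2 states) tracks the count of `b`s modulo 2; the other (4 states) tracks the input length modulo 4. Each combined state is a pair, one component from each; accept when both components accept.
An 8-state machine:
        a   b  
>  q0   q1  q2 
   q1   q3  q4 
   q2   q4  q3 
 * q3   q5  q6 
   q4   q6  q5 
   q5   q0  q7 
   q6   q7  q0 
   q7   q2  q1 
(> = start, * = accepting)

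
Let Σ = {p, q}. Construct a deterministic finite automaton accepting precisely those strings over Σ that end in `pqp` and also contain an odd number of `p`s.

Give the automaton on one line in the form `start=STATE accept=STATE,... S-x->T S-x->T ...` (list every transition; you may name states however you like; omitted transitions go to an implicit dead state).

start=S0 accept=S7 S0-p->S1 S0-q->S0 S1-p->S2 S1-q->S3 S2-p->S1 S2-q->S4 S3-p->S5 S3-q->S6 S4-p->S7 S4-q->S0 S5-p->S1 S5-q->S4 S6-p->S2 S6-q->S6 S7-p->S2 S7-q->S3

Build one automaton per condition and run them in lockstep. The first has 4 states tracking how much of the suffix `pqp` has currently been matched; the second has 2 states tracking the count of `p`s modulo 2. A product state is a pair (one from each), accepting exactly when both do.
An 8-state machine:
        p   q  
>  S0   S1  S0 
   S1   S2  S3 
   S2   S1  S4 
   S3   S5  S6 
   S4   S7  S0 
   S5   S1  S4 
   S6   S2  S6 
 * S7   S2  S3 
(> = start, * = accepting)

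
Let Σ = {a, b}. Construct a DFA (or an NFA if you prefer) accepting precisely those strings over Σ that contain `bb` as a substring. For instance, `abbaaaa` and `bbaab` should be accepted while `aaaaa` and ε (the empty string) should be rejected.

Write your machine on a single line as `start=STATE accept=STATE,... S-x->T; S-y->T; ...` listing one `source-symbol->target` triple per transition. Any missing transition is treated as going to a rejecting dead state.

start=q0; accept=q2; q0-a->q0; q0-b->q1; q1-a->q0; q1-b->q2; q2-a->q2; q2-b->q2

Track how much of `bb` has been matched so far: state q0 is no progress, q2 is the absorbing accept state reached once `bb` has occurred. Intermediate states record partial matches; on a mismatch, fall back to the longest reusable overlap.
3 states suffice.
        a   b  
>  q0   q0  q1 
   q1   q0  q2 
 * q2   q2  q2 
(> = start, * = accepting)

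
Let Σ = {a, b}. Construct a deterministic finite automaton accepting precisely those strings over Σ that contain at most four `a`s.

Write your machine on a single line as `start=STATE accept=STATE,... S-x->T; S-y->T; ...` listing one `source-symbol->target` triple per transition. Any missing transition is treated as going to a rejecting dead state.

Count `a`s, saturating at 5: states q0 through q4 mean 0 through 4 `a`s seen; q5 means more than 4. Each `a` increments (capped at q5); other symbols loop. Accept from {q0, q1, q2, q3, q4}.
With 6 states:
        a   b  
>* q0   q1  q0 
 * q1   q2  q1 
 * q2   q3  q2 
 * q3   q4  q3 
 * q4   q5  q4 
   q5   q5  q5 
(> = start, * = accepting)

start=q0; accept=q0,q1,q2,q3,q4; q0-a->q1; q0-b->q0; q1-a->q2; q1-b->q1; q2-a->q3; q2-b->q2; q3-a->q4; q3-b->q3; q4-a->q5; q4-b->q4; q5-a->q5; q5-b->q5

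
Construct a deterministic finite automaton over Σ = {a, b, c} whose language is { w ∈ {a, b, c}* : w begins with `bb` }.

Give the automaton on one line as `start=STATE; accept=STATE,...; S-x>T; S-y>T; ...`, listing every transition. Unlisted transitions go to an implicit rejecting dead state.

Walk along `bb` while the input agrees: from s0 take `b` to s1, and so on. Any deviation drops to the rejecting sink s3. Once s2 is reached the prefix is confirmed and every continuation is accepted.
        a   b   c  
>  s0   s3  s1  s3 
   s1   s3  s2  s3 
 * s2   s2  s2  s2 
   s3   s3  s3  s3 
(> = start, * = accepting)

start=s0; accept=s2; s0-a>s3; s0-b>s1; s0-c>s3; s1-a>s3; s1-b>s2; s1-c>s3; s2-a>s2; s2-b>s2; s2-c>s2; s3-a>s3; s3-b>s3; s3-c>s3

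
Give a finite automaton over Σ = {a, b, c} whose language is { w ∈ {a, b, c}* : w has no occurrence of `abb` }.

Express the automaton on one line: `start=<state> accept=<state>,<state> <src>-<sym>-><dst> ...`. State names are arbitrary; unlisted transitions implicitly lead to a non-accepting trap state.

start=S0 accept=S0,S1,S2 S0-a->S1 S0-b->S0 S0-c->S0 S1-a->S1 S1-b->S2 S1-c->S0 S2-a->S1 S2-b->S3 S2-c->S0 S3-a->S3 S3-b->S3 S3-c->S3

Track partial matches of the forbidden pattern `abb`. State S3 is a dead state reached once `abb` has occurred; every other state accepts. S0 means no part of `abb` is currently matched.
        a   b   c  
>* S0   S1  S0  S0 
 * S1   S1  S2  S0 
 * S2   S1  S3  S0 
   S3   S3  S3  S3 
(> = start, * = accepting)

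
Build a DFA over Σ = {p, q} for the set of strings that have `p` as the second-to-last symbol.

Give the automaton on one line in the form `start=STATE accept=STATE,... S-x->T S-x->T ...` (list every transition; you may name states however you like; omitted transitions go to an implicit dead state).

A DFA must remember the last 2 symbols (since which symbol is second-to-last isn't known until the input ends). Use one state per possible window of the last ≤2 symbols; accept from those whose window starts with `p`.
        p   q  
>  S0   S1  S2 
   S1   S3  S4 
   S2   S5  S6 
 * S3   S3  S4 
 * S4   S5  S6 
   S5   S3  S4 
   S6   S5  S6 
(> = start, * = accepting)

start=S0 accept=S3,S4 S0-p->S1 S0-q->S2 S1-p->S3 S1-q->S4 S2-p->S5 S2-q->S6 S3-p->S3 S3-q->S4 S4-p->S5 S4-q->S6 S5-p->S3 S5-q->S4 S6-p->S5 S6-q->S6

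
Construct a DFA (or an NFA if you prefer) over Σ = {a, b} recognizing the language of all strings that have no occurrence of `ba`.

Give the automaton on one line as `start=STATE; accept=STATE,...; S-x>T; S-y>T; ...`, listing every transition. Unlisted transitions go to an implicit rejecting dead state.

This is the complement of 'contains `ba`'. Use the same substring-matching states — S0 through S2 holding how much of `ba` has just been matched — but flip the accepting set: everything except the trap S2 accepts.
3 states suffice.
        a   b  
>* S0   S0  S1 
 * S1   S2  S1 
   S2   S2  S2 
(> = start, * = accepting)

start=S0; accept=S0,S1; S0-a>S0; S0-b>S1; S1-a>S2; S1-b>S1; S2-a>S2; S2-b>S2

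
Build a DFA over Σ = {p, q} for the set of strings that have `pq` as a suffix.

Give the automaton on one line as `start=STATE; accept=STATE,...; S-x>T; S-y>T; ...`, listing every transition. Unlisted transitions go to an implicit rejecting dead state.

start=S0; accept=S2; S0-p>S1; S0-q>S0; S1-p>S1; S1-q>S2; S2-p>S1; S2-q>S0

Remember how much of `pq` the current input suffix matches. State S0 means no match yet; S1 means the last symbol is `p`; S2 means the last 2 symbols are `pq`. Only S2 accepts. On a mismatch, fall back to the longest proper suffix that is still a prefix of `pq`.
3 states suffice.
        p   q  
>  S0   S1  S0 
   S1   S1  S2 
 * S2   S1  S0 
(> = start, * = accepting)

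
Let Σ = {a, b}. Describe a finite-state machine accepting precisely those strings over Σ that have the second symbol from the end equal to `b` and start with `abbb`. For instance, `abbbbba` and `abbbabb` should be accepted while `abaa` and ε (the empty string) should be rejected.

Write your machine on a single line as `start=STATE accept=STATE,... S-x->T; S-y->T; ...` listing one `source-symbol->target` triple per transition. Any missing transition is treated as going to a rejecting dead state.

start=q0; accept=q9,q10; q0-a->q1; q0-b->q2; q1-a->q3; q1-b->q4; q2-a->q5; q2-b->q6; q3-a->q3; q3-b->q7; q4-a->q5; q4-b->q8; q5-a->q3; q5-b->q7; q6-a->q5; q6-b->q6; q7-a->q5; q7-b->q6; q8-a->q5; q8-b->q9; q9-a->q10; q9-b->q9; q10-a->q11; q10-b->q12; q11-a->q11; q11-b->q12; q12-a->q10; q12-b->q9

Run two small machines in parallel and take their product. One (7 states) tracks the last 2 symbols read; the other (6 states) tracks whether the input so far still matches the prefix `abbb`. Each combined state is a pair, one component from each; accept when both components accept.
With 13 states:
          a    b  
>  q0     q1   q2 
   q1     q3   q4 
   q2     q5   q6 
   q3     q3   q7 
   q4     q5   q8 
   q5     q3   q7 
   q6     q5   q6 
   q7     q5   q6 
   q8     q5   q9 
 * q9    q10   q9 
 * q10   q11  q12 
   q11   q11  q12 
   q12   q10   q9 
(> = start, * = accepting)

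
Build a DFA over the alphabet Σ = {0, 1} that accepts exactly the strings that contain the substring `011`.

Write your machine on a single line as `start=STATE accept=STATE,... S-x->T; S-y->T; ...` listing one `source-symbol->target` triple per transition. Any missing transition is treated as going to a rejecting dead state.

States A..C record the length of the longest prefix of `011` that matches the current input suffix. Reaching D means `011` has been seen, and we stay there forever. Accept from D.
4 states suffice.
       0  1 
>  A   B  A 
   B   B  C 
   C   B  D 
 * D   D  D 
(> = start, * = accepting)

start=A; accept=D; A-0->B; A-1->A; B-0->B; B-1->C; C-0->B; C-1->D; D-0->D; D-1->D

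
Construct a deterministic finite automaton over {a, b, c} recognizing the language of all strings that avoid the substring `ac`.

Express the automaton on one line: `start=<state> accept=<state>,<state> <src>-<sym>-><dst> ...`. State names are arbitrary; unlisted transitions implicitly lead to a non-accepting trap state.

start=q0 accept=q0,q1 q0-a->q1 q0-b->q0 q0-c->q0 q1-a->q1 q1-b->q0 q1-c->q2 q2-a->q2 q2-b->q2 q2-c->q2

This is the complement of 'contains `ac`'. Use the same substring-matching states — q0 through q2 holding how much of `ac` has just been matched — but flip the accepting set: everything except the trap q2 accepts.
        a   b   c  
>* q0   q1  q0  q0 
 * q1   q1  q0  q2 
   q2   q2  q2  q2 
(> = start, * = accepting)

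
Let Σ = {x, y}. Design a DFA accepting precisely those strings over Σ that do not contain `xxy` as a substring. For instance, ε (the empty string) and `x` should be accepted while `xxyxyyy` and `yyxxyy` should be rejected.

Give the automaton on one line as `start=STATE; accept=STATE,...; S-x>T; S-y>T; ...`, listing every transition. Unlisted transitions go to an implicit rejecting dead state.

Track partial matches of the forbidden pattern `xxy`. State s3 is a dead state reached once `xxy` has occurred; every other state accepts. s0 means no part of `xxy` is currently matched.
        x   y  
>* s0   s1  s0 
 * s1   s2  s0 
 * s2   s2  s3 
   s3   s3  s3 
(> = start, * = accepting)

start=s0; accept=s0,s1,s2; s0-x>s1; s0-y>s0; s1-x>s2; s1-y>s0; s2-x>s2; s2-y>s3; s3-x>s3; s3-y>s3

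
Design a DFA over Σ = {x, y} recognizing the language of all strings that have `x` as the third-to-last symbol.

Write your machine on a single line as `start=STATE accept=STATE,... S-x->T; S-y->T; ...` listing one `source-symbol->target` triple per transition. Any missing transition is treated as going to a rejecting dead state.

start=q0; accept=q7,q8,q9,q10; q0-x->q1; q0-y->q2; q1-x->q3; q1-y->q4; q2-x->q5; q2-y->q6; q3-x->q7; q3-y->q8; q4-x->q9; q4-y->q10; q5-x->q11; q5-y->q12; q6-x->q13; q6-y->q14; q7-x->q7; q7-y->q8; q8-x->q9; q8-y->q10; q9-x->q11; q9-y->q12; q10-x->q13; q10-y->q14; q11-x->q7; q11-y->q8; q12-x->q9; q12-y->q10; q13-x->q11; q13-y->q12; q14-x->q13; q14-y->q14

Because acceptance depends on a position counted from the end, the machine has to buffer the most recent 3 symbols. Make each state the string of the last up-to-3 symbols read; on input `x` shift the window left and append `x`. Accept when the buffered window has length 3 and begins with `x`.
A 15-state machine:
          x    y  
>  q0     q1   q2 
   q1     q3   q4 
   q2     q5   q6 
   q3     q7   q8 
   q4     q9  q10 
   q5    q11  q12 
   q6    q13  q14 
 * q7     q7   q8 
 * q8     q9  q10 
 * q9    q11  q12 
 * q10   q13  q14 
   q11    q7   q8 
   q12    q9  q10 
   q13   q11  q12 
   q14   q13  q14 
(> = start, * = accepting)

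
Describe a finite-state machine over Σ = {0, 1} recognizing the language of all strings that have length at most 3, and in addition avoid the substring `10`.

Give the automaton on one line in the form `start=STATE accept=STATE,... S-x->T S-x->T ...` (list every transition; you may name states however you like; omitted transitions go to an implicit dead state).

Build one automaton per condition and run them in lockstep. The first has 5 states tracking the input length, saturating at 4; the second has 3 states tracking partial matches of the forbidden pattern `10`. A product state is a pair (one from each), accepting exactly when both do. Equivalent product states are then merged.
7 states suffice.
        0   1  
>* s0   s1  s2 
 * s1   s3  s4 
 * s2   s5  s4 
 * s3   s6  s6 
 * s4   s5  s6 
   s5   s5  s5 
 * s6   s5  s5 
(> = start, * = accepting)

start=s0 accept=s0,s1,s2,s3,s4,s6 s0-0->s1 s0-1->s2 s1-0->s3 s1-1->s4 s2-0->s5 s2-1->s4 s3-0->s6 s3-1->s6 s4-0->s5 s4-1->s6 s5-0->s5 s5-1->s5 s6-0->s5 s6-1->s5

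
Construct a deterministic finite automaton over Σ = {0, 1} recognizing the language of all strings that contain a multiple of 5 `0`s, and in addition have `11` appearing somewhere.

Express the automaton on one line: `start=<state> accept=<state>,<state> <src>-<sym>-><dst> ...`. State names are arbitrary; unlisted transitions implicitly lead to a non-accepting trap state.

Run two small machines in parallel and take their product. One (5 states) tracks the count of `0`s modulo 5; the other (3 states) tracks whether and how much of `11` has been seen. Each combined state is a pair, one component from each; accept when both components accept.
15 states suffice.
       0  1 
>  A   B  C 
   B   D  E 
   C   B  F 
   D   G  H 
   E   D  I 
 * F   I  F 
   G   J  K 
   H   G  L 
   I   L  I 
   J   A  M 
   K   J  N 
   L   N  L 
   M   A  O 
   N   O  N 
   O   F  O 
(> = start, * = accepting)

start=A accept=F A-0->B A-1->C B-0->D B-1->E C-0->B C-1->F D-0->G D-1->H E-0->D E-1->I F-0->I F-1->F G-0->J G-1->K H-0->G H-1->L I-0->L I-1->I J-0->A J-1->M K-0->J K-1->N L-0->N L-1->L M-0->A M-1->O N-0->O N-1->N O-0->F O-1->O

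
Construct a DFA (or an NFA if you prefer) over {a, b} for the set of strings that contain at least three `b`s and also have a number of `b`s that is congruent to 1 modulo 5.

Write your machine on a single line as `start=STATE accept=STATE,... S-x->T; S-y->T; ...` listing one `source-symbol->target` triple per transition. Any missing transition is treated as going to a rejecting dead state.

start=q0; accept=q6; q0-a->q0; q0-b->q1; q1-a->q1; q1-b->q2; q2-a->q2; q2-b->q3; q3-a->q3; q3-b->q4; q4-a->q4; q4-b->q5; q5-a->q5; q5-b->q6; q6-a->q6; q6-b->q7; q7-a->q7; q7-b->q8; q8-a->q8; q8-b->q4

Run two small machines in parallel and take their product. The first has 5 states tracking the count of `b`s, saturating at 4; the second has 5 states tracking the count of `b`s modulo 5. A product state is a pair (one from each), accepting exactly when both do.
9 states suffice.
        a   b  
>  q0   q0  q1 
   q1   q1  q2 
   q2   q2  q3 
   q3   q3  q4 
   q4   q4  q5 
   q5   q5  q6 
 * q6   q6  q7 
   q7   q7  q8 
   q8   q8  q4 
(> = start, * = accepting)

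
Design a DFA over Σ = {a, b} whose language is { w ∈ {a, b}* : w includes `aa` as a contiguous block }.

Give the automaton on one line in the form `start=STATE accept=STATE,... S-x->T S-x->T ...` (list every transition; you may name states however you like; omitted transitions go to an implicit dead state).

Track how much of `aa` has been matched so far: state q0 is no progress, q2 is the absorbing accept state reached once `aa` has occurred. Intermediate states record partial matches; on a mismatch, fall back to the longest reusable overlap.
With 3 states:
        a   b  
>  q0   q1  q0 
   q1   q2  q0 
 * q2   q2  q2 
(> = start, * = accepting)

start=q0 accept=q2 q0-a->q1 q0-b->q0 q1-a->q2 q1-b->q0 q2-a->q2 q2-b->q2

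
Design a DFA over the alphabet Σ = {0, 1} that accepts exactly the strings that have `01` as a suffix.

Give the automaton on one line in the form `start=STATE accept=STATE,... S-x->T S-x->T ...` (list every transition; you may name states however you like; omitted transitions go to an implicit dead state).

start=S0 accept=S2 S0-0->S1 S0-1->S0 S1-0->S1 S1-1->S2 S2-0->S1 S2-1->S0

Remember how much of `01` the current input suffix matches. State S0 means no match yet; S1 means the last symbol is `0`; S2 means the last 2 symbols are `01`. Only S2 accepts. On a mismatch, fall back to the longest proper suffix that is still a prefix of `01`.
A 3-state machine:
        0   1  
>  S0   S1  S0 
   S1   S1  S2 
 * S2   S1  S0 
(> = start, * = accepting)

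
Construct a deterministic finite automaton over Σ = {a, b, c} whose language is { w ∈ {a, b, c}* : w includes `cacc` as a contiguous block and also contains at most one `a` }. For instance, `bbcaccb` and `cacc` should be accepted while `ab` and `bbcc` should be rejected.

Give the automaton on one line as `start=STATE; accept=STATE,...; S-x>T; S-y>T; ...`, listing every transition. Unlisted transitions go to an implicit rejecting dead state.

start=q0; accept=q10; q0-a>q1; q0-b>q0; q0-c>q2; q1-a>q3; q1-b>q1; q1-c>q4; q2-a>q5; q2-b>q0; q2-c>q2; q3-a>q3; q3-b>q3; q3-c>q6; q4-a>q7; q4-b>q1; q4-c>q4; q5-a>q3; q5-b>q1; q5-c>q8; q6-a>q7; q6-b>q3; q6-c>q6; q7-a>q3; q7-b>q3; q7-c>q9; q8-a>q7; q8-b>q1; q8-c>q10; q9-a>q7; q9-b>q3; q9-c>q11; q10-a>q11; q10-b>q10; q10-c>q10; q11-a>q11; q11-b>q11; q11-c>q11

Build one automaton per condition and run them in lockstep. The first has 5 states tracking whether and how much of `cacc` has been seen; the second has 3 states tracking the count of `a`s, saturating at 2. A product state is a pair (one from each), accepting exactly when both do.
With 12 states:
          a    b    c  
>  q0     q1   q0   q2 
   q1     q3   q1   q4 
   q2     q5   q0   q2 
   q3     q3   q3   q6 
   q4     q7   q1   q4 
   q5     q3   q1   q8 
   q6     q7   q3   q6 
   q7     q3   q3   q9 
   q8     q7   q1  q10 
   q9     q7   q3  q11 
 * q10   q11  q10  q10 
   q11   q11  q11  q11 
(> = start, * = accepting)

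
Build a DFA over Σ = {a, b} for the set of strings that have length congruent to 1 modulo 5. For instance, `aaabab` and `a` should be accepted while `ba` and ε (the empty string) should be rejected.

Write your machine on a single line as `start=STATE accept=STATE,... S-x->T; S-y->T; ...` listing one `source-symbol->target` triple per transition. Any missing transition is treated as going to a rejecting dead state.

Count input length modulo 5: every symbol advances one step around the cycle s0 → s1 → s2 → s3 → s4 → s0. Accept at s1.
5 states suffice.
        a   b  
>  s0   s1  s1 
 * s1   s2  s2 
   s2   s3  s3 
   s3   s4  s4 
   s4   s0  s0 
(> = start, * = accepting)

start=s0; accept=s1; s0-a->s1; s0-b->s1; s1-a->s2; s1-b->s2; s2-a->s3; s2-b->s3; s3-a->s4; s3-b->s4; s4-a->s0; s4-b->s0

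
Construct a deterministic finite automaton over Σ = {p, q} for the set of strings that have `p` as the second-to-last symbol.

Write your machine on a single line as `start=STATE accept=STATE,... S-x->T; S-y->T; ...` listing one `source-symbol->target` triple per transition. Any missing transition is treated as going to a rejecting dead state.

start=s0; accept=s3,s4; s0-p->s1; s0-q->s2; s1-p->s3; s1-q->s4; s2-p->s5; s2-q->s6; s3-p->s3; s3-q->s4; s4-p->s5; s4-q->s6; s5-p->s3; s5-q->s4; s6-p->s5; s6-q->s6

Because acceptance depends on a position counted from the end, the machine has to buffer the most recent 2 symbols. Make each state the string of the last up-to-2 symbols read; on input `x` shift the window left and append `x`. Accept when the buffered window has length 2 and begins with `p`.
A 7-state machine:
        p   q  
>  s0   s1  s2 
   s1   s3  s4 
   s2   s5  s6 
 * s3   s3  s4 
 * s4   s5  s6 
   s5   s3  s4 
   s6   s5  s6 
(> = start, * = accepting)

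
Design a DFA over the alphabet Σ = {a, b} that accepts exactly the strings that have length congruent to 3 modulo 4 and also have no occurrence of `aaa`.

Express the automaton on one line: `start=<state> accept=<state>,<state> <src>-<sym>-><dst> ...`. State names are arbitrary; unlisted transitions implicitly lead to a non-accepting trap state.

start=q0 accept=q7,q8,q9 q0-a->q1 q0-b->q2 q1-a->q3 q1-b->q4 q2-a->q5 q2-b->q4 q3-a->q6 q3-b->q7 q4-a->q8 q4-b->q7 q5-a->q9 q5-b->q7 q6-a->q10 q6-b->q10 q7-a->q11 q7-b->q0 q8-a->q12 q8-b->q0 q9-a->q10 q9-b->q0 q10-a->q13 q10-b->q13 q11-a->q14 q11-b->q2 q12-a->q13 q12-b->q2 q13-a->q15 q13-b->q15 q14-a->q15 q14-b->q4 q15-a->q6 q15-b->q6

Handle the two conditions separately and then intersect. The first has 4 states tracking the input length modulo 4; the second has 4 states tracking partial matches of the forbidden pattern `aaa`. A product state is a pair (one from each), accepting exactly when both do.
16 states suffice.
          a    b  
>  q0     q1   q2 
   q1     q3   q4 
   q2     q5   q4 
   q3     q6   q7 
   q4     q8   q7 
   q5     q9   q7 
   q6    q10  q10 
 * q7    q11   q0 
 * q8    q12   q0 
 * q9    q10   q0 
   q10   q13  q13 
   q11   q14   q2 
   q12   q13   q2 
   q13   q15  q15 
   q14   q15   q4 
   q15    q6   q6 
(> = start, * = accepting)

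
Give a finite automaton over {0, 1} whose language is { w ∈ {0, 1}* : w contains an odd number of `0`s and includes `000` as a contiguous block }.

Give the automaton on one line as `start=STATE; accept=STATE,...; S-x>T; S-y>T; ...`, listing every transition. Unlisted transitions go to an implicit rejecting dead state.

start=S0; accept=S4; S0-0>S1; S0-1>S0; S1-0>S2; S1-1>S3; S2-0>S4; S2-1>S0; S3-0>S5; S3-1>S3; S4-0>S6; S4-1>S4; S5-0>S7; S5-1>S0; S6-0>S4; S6-1>S6; S7-0>S6; S7-1>S3

Handle the two conditions separately and then intersect. One (2 states) tracks the count of `0`s modulo 2; the other (4 states) tracks whether and how much of `000` has been seen. Each combined state is a pair, one component from each; accept when both components accept.
8 states suffice.
        0   1  
>  S0   S1  S0 
   S1   S2  S3 
   S2   S4  S0 
   S3   S5  S3 
 * S4   S6  S4 
   S5   S7  S0 
   S6   S4  S6 
   S7   S6  S3 
(> = start, * = accepting)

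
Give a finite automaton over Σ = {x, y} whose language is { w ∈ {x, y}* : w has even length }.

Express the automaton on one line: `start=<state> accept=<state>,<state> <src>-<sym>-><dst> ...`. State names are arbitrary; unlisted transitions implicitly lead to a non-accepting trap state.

start=q0 accept=q0 q0-x->q1 q0-y->q1 q1-x->q0 q1-y->q0

Only the length mod 2 matters, so use a 2-cycle: from any state, every input symbol moves to the next state, wrapping q1 back to q0. Mark q0 accepting.
        x   y  
>* q0   q1  q1 
   q1   q0  q0 
(> = start, * = accepting)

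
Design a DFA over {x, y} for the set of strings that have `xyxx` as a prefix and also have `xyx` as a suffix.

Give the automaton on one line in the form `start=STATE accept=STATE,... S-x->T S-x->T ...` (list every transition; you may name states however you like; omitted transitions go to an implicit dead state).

Run two small machines in parallel and take their product. The first has 6 states tracking whether the input so far still matches the prefix `xyxx`; the second has 4 states tracking how much of the suffix `xyx` has currently been matched. A product state is a pair (one from each), accepting exactly when both do. After merging equivalent states the machine shrinks.
        x   y  
>  S0   S1  S2 
   S1   S2  S3 
   S2   S2  S2 
   S3   S4  S2 
   S4   S5  S2 
   S5   S5  S6 
   S6   S7  S8 
 * S7   S5  S6 
   S8   S5  S8 
(> = start, * = accepting)

start=S0 accept=S7 S0-x->S1 S0-y->S2 S1-x->S2 S1-y->S3 S2-x->S2 S2-y->S2 S3-x->S4 S3-y->S2 S4-x->S5 S4-y->S2 S5-x->S5 S5-y->S6 S6-x->S7 S6-y->S8 S7-x->S5 S7-y->S6 S8-x->S5 S8-y->S8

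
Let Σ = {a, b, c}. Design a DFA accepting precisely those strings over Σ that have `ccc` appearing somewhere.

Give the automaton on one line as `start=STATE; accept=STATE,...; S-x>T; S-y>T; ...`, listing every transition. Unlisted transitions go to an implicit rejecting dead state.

start=S0; accept=S3; S0-a>S0; S0-b>S0; S0-c>S1; S1-a>S0; S1-b>S0; S1-c>S2; S2-a>S0; S2-b>S0; S2-c>S3; S3-a>S3; S3-b>S3; S3-c>S3

States S0..S2 record the length of the longest prefix of `ccc` that matches the current input suffix. Reaching S3 means `ccc` has been seen, and we stay there forever. Accept from S3.
        a   b   c  
>  S0   S0  S0  S1 
   S1   S0  S0  S2 
   S2   S0  S0  S3 
 * S3   S3  S3  S3 
(> = start, * = accepting)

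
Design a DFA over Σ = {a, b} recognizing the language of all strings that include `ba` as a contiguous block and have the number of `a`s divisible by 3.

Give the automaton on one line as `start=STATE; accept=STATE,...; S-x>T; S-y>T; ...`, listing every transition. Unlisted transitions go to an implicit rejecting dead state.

Build one automaton per condition and run them in lockstep. The first has 3 states tracking whether and how much of `ba` has been seen; the second has 3 states tracking the count of `a`s modulo 3. A product state is a pair (one from each), accepting exactly when both do. Equivalent product states are then merged.
A 7-state machine:
        a   b  
>  q0   q1  q2 
   q1   q3  q4 
   q2   q4  q2 
   q3   q0  q5 
   q4   q5  q4 
   q5   q6  q5 
 * q6   q4  q6 
(> = start, * = accepting)

start=q0; accept=q6; q0-a>q1; q0-b>q2; q1-a>q3; q1-b>q4; q2-a>q4; q2-b>q2; q3-a>q0; q3-b>q5; q4-a>q5; q4-b>q4; q5-a>q6; q5-b>q5; q6-a>q4; q6-b>q6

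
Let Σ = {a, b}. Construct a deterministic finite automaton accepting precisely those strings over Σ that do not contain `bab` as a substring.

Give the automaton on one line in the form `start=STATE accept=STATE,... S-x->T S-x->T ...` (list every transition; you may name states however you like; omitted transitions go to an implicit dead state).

start=q0 accept=q0,q1,q2 q0-a->q0 q0-b->q1 q1-a->q2 q1-b->q1 q2-a->q0 q2-b->q3 q3-a->q3 q3-b->q3

Track partial matches of the forbidden pattern `bab`. State q3 is a dead state reached once `bab` has occurred; every other state accepts. q0 means no part of `bab` is currently matched.
        a   b  
>* q0   q0  q1 
 * q1   q2  q1 
 * q2   q0  q3 
   q3   q3  q3 
(> = start, * = accepting)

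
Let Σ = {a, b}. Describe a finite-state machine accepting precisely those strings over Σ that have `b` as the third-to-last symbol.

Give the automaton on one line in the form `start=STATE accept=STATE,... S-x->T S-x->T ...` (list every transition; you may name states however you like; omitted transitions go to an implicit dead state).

Because acceptance depends on a position counted from the end, the machine has to buffer the most recent 3 symbols. Make each state the string of the last up-to-3 symbols read; on input `x` shift the window left and append `x`. Accept when the buffered window has length 3 and begins with `b`.
With 15 states:
          a    b  
>  q0     q1   q2 
   q1     q3   q4 
   q2     q5   q6 
   q3     q7   q8 
   q4     q9  q10 
   q5    q11  q12 
   q6    q13  q14 
   q7     q7   q8 
   q8     q9  q10 
   q9    q11  q12 
   q10   q13  q14 
 * q11    q7   q8 
 * q12    q9  q10 
 * q13   q11  q12 
 * q14   q13  q14 
(> = start, * = accepting)

start=q0 accept=q11,q12,q13,q14 q0-a->q1 q0-b->q2 q1-a->q3 q1-b->q4 q2-a->q5 q2-b->q6 q3-a->q7 q3-b->q8 q4-a->q9 q4-b->q10 q5-a->q11 q5-b->q12 q6-a->q13 q6-b->q14 q7-a->q7 q7-b->q8 q8-a->q9 q8-b->q10 q9-a->q11 q9-b->q12 q10-a->q13 q10-b->q14 q11-a->q7 q11-b->q8 q12-a->q9 q12-b->q10 q13-a->q11 q13-b->q12 q14-a->q13 q14-b->q14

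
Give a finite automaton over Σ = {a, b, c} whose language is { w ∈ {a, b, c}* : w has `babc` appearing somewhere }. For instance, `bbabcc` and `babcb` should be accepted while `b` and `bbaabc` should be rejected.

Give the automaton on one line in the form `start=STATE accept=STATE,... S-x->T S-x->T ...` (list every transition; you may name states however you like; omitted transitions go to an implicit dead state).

Track how much of `babc` has been matched so far: state q0 is no progress, q4 is the absorbing accept state reached once `babc` has occurred. Intermediate states record partial matches; on a mismatch, fall back to the longest reusable overlap.
A 5-state machine:
        a   b   c  
>  q0   q0  q1  q0 
   q1   q2  q1  q0 
   q2   q0  q3  q0 
   q3   q2  q1  q4 
 * q4   q4  q4  q4 
(> = start, * = accepting)

start=q0 accept=q4 q0-a->q0 q0-b->q1 q0-c->q0 q1-a->q2 q1-b->q1 q1-c->q0 q2-a->q0 q2-b->q3 q2-c->q0 q3-a->q2 q3-b->q1 q3-c->q4 q4-a->q4 q4-b->q4 q4-c->q4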